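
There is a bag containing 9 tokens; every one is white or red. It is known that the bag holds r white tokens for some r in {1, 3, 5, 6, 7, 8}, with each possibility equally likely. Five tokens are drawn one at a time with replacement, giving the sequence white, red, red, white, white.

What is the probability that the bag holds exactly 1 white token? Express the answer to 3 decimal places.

For each hypothesis, P(data | H) works out to: P(data | r = 1) = (1/9)(8/9)(8/9)(1/9)(1/9) = 0.0010838; P(data | r = 3) = (3/9)(6/9)(6/9)(3/9)(3/9) = 0.016461; P(data | r = 5) = (5/9)(4/9)(4/9)(5/9)(5/9) = 0.03387; P(data | r = 6) = (6/9)(3/9)(3/9)(6/9)(6/9) = 0.032922; P(data | r = 7) = (7/9)(2/9)(2/9)(7/9)(7/9) = 0.023235; P(data | r = 8) = (8/9)(1/9)(1/9)(8/9)(8/9) = 0.0086708.
Multiplying each by its prior: 1/6 · 0.0010838 = 0.00018064, 1/6 · 0.016461 = 0.0027435, 1/6 · 0.03387 = 0.005645, 1/6 · 0.032922 = 0.005487, 1/6 · 0.023235 = 0.0038725, 1/6 · 0.0086708 = 0.0014451; summing to 0.019374.
Therefore the posterior P(r = 1 | data) = (0.00018064) / (0.019374) = 0.009324.

0.009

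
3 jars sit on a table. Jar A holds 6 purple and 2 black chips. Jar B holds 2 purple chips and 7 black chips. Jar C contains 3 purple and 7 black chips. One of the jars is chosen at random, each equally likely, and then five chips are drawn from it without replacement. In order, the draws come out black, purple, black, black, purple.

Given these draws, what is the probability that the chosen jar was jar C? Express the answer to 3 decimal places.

0.600

The likelihood of the observed sequence under each hypothesis: P(data | jar A) = (2/8)(6/7)(1/6)(0/5) = 0; P(data | jar B) = (7/9)(2/8)(6/7)(5/6)(1/5) = 1/36; P(data | jar C) = (7/10)(3/9)(6/8)(5/7)(2/6) = 1/24.
The prior-weighted likelihoods are 1/3 · 0 = 0, 1/3 · 1/36 = 1/108, 1/3 · 1/24 = 1/72; summing to 5/216.
Therefore the posterior P(jar C | data) = (1/72) / (5/216) = 3/5.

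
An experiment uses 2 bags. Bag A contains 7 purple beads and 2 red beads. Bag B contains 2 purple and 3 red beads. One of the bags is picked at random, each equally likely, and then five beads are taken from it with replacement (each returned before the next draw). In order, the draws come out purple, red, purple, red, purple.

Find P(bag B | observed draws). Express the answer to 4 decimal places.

Compute the likelihood of the observed sequence for each case: P(data | bag A) = (7/9)(2/9)(7/9)(2/9)(7/9) = 0.023235; P(data | bag B) = (2/5)(3/5)(2/5)(3/5)(2/5) = 0.02304.
The prior-weighted likelihoods are 1/2 · 0.023235 = 0.011617, 1/2 · 0.02304 = 0.01152; with total 0.023137.
By Bayes' rule, P(bag B | data) = (0.01152) / (0.023137) = 0.49789.

0.4979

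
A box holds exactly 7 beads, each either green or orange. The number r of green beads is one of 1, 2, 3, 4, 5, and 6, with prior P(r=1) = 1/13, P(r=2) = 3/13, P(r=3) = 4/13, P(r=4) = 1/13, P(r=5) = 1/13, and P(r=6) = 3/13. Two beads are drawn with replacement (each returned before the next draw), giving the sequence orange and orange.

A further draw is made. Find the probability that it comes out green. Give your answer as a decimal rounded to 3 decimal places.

For each hypothesis, P(data | H) works out to: P(data | r = 1) = (6/7)(6/7) = 36/49; P(data | r = 2) = (5/7)(5/7) = 25/49; P(data | r = 3) = (4/7)(4/7) = 16/49; P(data | r = 4) = (3/7)(3/7) = 9/49; P(data | r = 5) = (2/7)(2/7) = 4/49; P(data | r = 6) = (1/7)(1/7) = 1/49.
Weighting by the prior gives 1/13 · 36/49 = 36/637, 3/13 · 25/49 = 75/637, 4/13 · 16/49 = 64/637, 1/13 · 9/49 = 9/637, 1/13 · 4/49 = 4/637, 3/13 · 1/49 = 3/637; with total 191/637.
The posterior is then P(r = 1 | data) = 0.18848, P(r = 2 | data) = 0.39267, P(r = 3 | data) = 0.33508, P(r = 4 | data) = 0.04712, P(r = 5 | data) = 0.020942, P(r = 6 | data) = 0.015707.
Averaging over the posterior, P(green next | data) = (1/7)(0.18848) + (2/7)(0.39267) + (3/7)(0.33508) + (4/7)(0.04712) + (5/7)(0.020942) + (6/7)(0.015707) = 0.33807.

0.338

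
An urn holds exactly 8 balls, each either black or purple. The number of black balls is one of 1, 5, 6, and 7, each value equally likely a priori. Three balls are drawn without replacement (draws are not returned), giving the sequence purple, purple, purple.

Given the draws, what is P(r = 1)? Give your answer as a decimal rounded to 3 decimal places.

0.972

Under each hypothesis, the probability of the observed sequence is: P(data | r = 1) = (7/8)(6/7)(5/6) = 5/8; P(data | r = 5) = (3/8)(2/7)(1/6) = 1/56; P(data | r = 6) = (2/8)(1/7)(0/6) = 0; P(data | r = 7) = (1/8)(0/7) = 0.
Multiplying each by its prior: 1/4 · 5/8 = 5/32, 1/4 · 1/56 = 1/224, 1/4 · 0 = 0, 1/4 · 0 = 0; summing to 9/56.
By Bayes' rule, P(r = 1 | data) = (5/32) / (9/56) = 35/36.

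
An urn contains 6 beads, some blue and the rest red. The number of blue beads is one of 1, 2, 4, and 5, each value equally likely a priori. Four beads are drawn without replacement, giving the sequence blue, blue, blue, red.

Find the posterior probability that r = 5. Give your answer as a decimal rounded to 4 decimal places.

0.5556

Compute the likelihood of the observed sequence for each case: P(data | r = 1) = (1/6)(0/5) = 0; P(data | r = 2) = (2/6)(1/5)(0/4) = 0; P(data | r = 4) = (4/6)(3/5)(2/4)(2/3) = 2/15; P(data | r = 5) = (5/6)(4/5)(3/4)(1/3) = 1/6.
Multiplying each by its prior: 1/4 · 0 = 0, 1/4 · 0 = 0, 1/4 · 2/15 = 1/30, 1/4 · 1/6 = 1/24; these sum to 3/40.
Hence P(r = 5 | data) = (1/24) / (3/40) = 5/9.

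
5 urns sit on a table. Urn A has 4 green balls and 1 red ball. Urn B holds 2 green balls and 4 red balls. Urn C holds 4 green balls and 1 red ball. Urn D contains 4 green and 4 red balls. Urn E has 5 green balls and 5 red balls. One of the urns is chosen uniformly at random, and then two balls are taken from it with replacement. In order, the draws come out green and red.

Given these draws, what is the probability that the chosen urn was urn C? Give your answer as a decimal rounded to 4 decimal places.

0.1535

Under each hypothesis, the probability of the observed sequence is: P(data | urn A) = (4/5)(1/5) = 0.16; P(data | urn B) = (2/6)(4/6) = 0.22222; P(data | urn C) = (4/5)(1/5) = 0.16; P(data | urn D) = (4/8)(4/8) = 0.25; P(data | urn E) = (5/10)(5/10) = 0.25.
Multiplying each by its prior: 1/5 · 0.16 = 0.032, 1/5 · 0.22222 = 0.044444, 1/5 · 0.16 = 0.032, 1/5 · 0.25 = 0.05, 1/5 · 0.25 = 0.05; with total 0.20844.
Therefore the posterior P(urn C | data) = (0.032) / (0.20844) = 0.15352.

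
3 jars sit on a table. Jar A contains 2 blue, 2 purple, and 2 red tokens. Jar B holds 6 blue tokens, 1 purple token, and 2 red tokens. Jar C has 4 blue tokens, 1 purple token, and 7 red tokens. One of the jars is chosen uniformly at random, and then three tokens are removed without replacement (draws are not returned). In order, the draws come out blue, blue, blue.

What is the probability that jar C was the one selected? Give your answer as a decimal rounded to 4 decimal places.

0.0709

Under each hypothesis, the probability of the observed sequence is: P(data | jar A) = (2/6)(1/5)(0/4) = 0; P(data | jar B) = (6/9)(5/8)(4/7) = 0.2381; P(data | jar C) = (4/12)(3/11)(2/10) = 0.018182.
Weighting by the prior gives 1/3 · 0 = 0, 1/3 · 0.2381 = 0.079365, 1/3 · 0.018182 = 0.0060606; with total 0.085426.
By Bayes' rule, P(jar C | data) = (0.0060606) / (0.085426) = 0.070946.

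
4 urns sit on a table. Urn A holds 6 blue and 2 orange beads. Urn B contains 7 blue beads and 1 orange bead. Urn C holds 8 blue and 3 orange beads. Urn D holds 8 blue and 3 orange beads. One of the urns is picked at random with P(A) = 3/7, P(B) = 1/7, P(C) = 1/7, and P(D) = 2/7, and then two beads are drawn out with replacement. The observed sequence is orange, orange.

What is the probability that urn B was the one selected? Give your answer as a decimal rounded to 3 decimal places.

0.037

Under each hypothesis, the probability of the observed sequence is: P(data | urn A) = (2/8)(2/8) = 0.0625; P(data | urn B) = (1/8)(1/8) = 0.015625; P(data | urn C) = (3/11)(3/11) = 0.07438; P(data | urn D) = (3/11)(3/11) = 0.07438.
The prior-weighted likelihoods are 3/7 · 0.0625 = 0.026786, 1/7 · 0.015625 = 0.0022321, 1/7 · 0.07438 = 0.010626, 2/7 · 0.07438 = 0.021251; these sum to 0.060895.
By Bayes' rule, P(urn B | data) = (0.0022321) / (0.060895) = 0.036656.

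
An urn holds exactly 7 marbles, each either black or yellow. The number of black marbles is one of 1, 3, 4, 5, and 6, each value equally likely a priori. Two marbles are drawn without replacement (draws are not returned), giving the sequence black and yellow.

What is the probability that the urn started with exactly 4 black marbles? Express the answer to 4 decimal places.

0.2609

Compute the likelihood of the observed sequence for each case: P(data | r = 1) = (1/7)(6/6) = 1/7; P(data | r = 3) = (3/7)(4/6) = 2/7; P(data | r = 4) = (4/7)(3/6) = 2/7; P(data | r = 5) = (5/7)(2/6) = 5/21; P(data | r = 6) = (6/7)(1/6) = 1/7.
Weighting by the prior gives 1/5 · 1/7 = 1/35, 1/5 · 2/7 = 2/35, 1/5 · 2/7 = 2/35, 1/5 · 5/21 = 1/21, 1/5 · 1/7 = 1/35; summing to 23/105.
By Bayes' rule, P(r = 4 | data) = (2/35) / (23/105) = 6/23.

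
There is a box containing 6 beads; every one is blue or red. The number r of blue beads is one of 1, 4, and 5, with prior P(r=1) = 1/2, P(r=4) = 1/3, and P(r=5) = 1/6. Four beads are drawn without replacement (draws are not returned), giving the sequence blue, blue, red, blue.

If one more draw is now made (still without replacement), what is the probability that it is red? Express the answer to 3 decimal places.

Compute the likelihood of the observed sequence for each case: P(data | r = 1) = (1/6)(0/5) = 0; P(data | r = 4) = (4/6)(3/5)(2/4)(2/3) = 2/15; P(data | r = 5) = (5/6)(4/5)(1/4)(3/3) = 1/6.
Multiplying each by its prior: 1/2 · 0 = 0, 1/3 · 2/15 = 2/45, 1/6 · 1/6 = 1/36; with total 13/180.
The posterior is then P(r = 1 | data) = 0, P(r = 4 | data) = 8/13, P(r = 5 | data) = 5/13.
So P(red next | data) = Σ P(red next | H) P(H | data) = (1/2)(8/13) + (0)(5/13) = 4/13.

0.308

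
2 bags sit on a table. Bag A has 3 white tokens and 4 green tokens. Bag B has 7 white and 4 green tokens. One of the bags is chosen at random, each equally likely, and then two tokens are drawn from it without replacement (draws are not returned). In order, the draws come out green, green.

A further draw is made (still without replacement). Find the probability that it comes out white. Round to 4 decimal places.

Compute the likelihood of the observed sequence for each case: P(data | bag A) = (4/7)(3/6) = 2/7; P(data | bag B) = (4/11)(3/10) = 6/55.
The prior-weighted likelihoods are 1/2 · 2/7 = 1/7, 1/2 · 6/55 = 3/55; summing to 76/385.
The posterior is then P(bag A | data) = 55/76, P(bag B | data) = 21/76.
Averaging over the posterior, P(white next | data) = (3/5)(55/76) + (7/9)(21/76) = 37/57.

0.6491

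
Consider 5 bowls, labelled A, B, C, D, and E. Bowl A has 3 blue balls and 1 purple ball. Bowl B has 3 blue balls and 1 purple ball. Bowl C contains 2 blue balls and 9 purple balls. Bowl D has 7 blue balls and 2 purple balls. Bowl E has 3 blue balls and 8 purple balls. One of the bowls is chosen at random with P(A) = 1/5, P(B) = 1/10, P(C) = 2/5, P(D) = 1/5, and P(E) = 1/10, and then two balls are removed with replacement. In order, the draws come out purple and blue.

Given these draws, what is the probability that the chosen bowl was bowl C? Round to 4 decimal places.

Compute the likelihood of the observed sequence for each case: P(data | bowl A) = (1/4)(3/4) = 0.1875; P(data | bowl B) = (1/4)(3/4) = 0.1875; P(data | bowl C) = (9/11)(2/11) = 0.14876; P(data | bowl D) = (2/9)(7/9) = 0.17284; P(data | bowl E) = (8/11)(3/11) = 0.19835.
Multiplying each by its prior: 1/5 · 0.1875 = 0.0375, 1/10 · 0.1875 = 0.01875, 2/5 · 0.14876 = 0.059504, 1/5 · 0.17284 = 0.034568, 1/10 · 0.19835 = 0.019835; summing to 0.17016.
By Bayes' rule, P(bowl C | data) = (0.059504) / (0.17016) = 0.3497.

0.3497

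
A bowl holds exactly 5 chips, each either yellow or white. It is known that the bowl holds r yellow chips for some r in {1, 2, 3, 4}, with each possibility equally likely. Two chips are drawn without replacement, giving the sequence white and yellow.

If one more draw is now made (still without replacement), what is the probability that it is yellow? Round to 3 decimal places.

0.500

Under each hypothesis, the probability of the observed sequence is: P(data | r = 1) = (4/5)(1/4) = 1/5; P(data | r = 2) = (3/5)(2/4) = 3/10; P(data | r = 3) = (2/5)(3/4) = 3/10; P(data | r = 4) = (1/5)(4/4) = 1/5.
The prior-weighted likelihoods are 1/4 · 1/5 = 1/20, 1/4 · 3/10 = 3/40, 1/4 · 3/10 = 3/40, 1/4 · 1/5 = 1/20; summing to 1/4.
Normalising, the posterior is P(r = 1 | data) = 1/5, P(r = 2 | data) = 3/10, P(r = 3 | data) = 3/10, P(r = 4 | data) = 1/5.
Averaging over the posterior, P(yellow next | data) = (0)(1/5) + (1/3)(3/10) + (2/3)(3/10) + (1)(1/5) = 1/2.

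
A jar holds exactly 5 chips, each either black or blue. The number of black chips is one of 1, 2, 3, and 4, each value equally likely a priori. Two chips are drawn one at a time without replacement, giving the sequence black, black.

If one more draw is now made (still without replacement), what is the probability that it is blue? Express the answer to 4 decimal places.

Under each hypothesis, the probability of the observed sequence is: P(data | r = 1) = (1/5)(0/4) = 0; P(data | r = 2) = (2/5)(1/4) = 1/10; P(data | r = 3) = (3/5)(2/4) = 3/10; P(data | r = 4) = (4/5)(3/4) = 3/5.
Weighting by the prior gives 1/4 · 0 = 0, 1/4 · 1/10 = 1/40, 1/4 · 3/10 = 3/40, 1/4 · 3/5 = 3/20; summing to 1/4.
Normalising, the posterior is P(r = 1 | data) = 0, P(r = 2 | data) = 1/10, P(r = 3 | data) = 3/10, P(r = 4 | data) = 3/5.
So P(blue next | data) = Σ P(blue next | H) P(H | data) = (1)(1/10) + (2/3)(3/10) + (1/3)(3/5) = 1/2.

0.5000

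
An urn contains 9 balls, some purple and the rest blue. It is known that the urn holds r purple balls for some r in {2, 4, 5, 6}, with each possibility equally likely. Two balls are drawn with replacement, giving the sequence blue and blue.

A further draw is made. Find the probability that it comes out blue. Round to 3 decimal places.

0.627

Under each hypothesis, the probability of the observed sequence is: P(data | r = 2) = (7/9)(7/9) = 49/81; P(data | r = 4) = (5/9)(5/9) = 25/81; P(data | r = 5) = (4/9)(4/9) = 16/81; P(data | r = 6) = (3/9)(3/9) = 1/9.
The prior-weighted likelihoods are 1/4 · 49/81 = 49/324, 1/4 · 25/81 = 25/324, 1/4 · 16/81 = 4/81, 1/4 · 1/9 = 1/36; summing to 11/36.
The posterior is then P(r = 2 | data) = 49/99, P(r = 4 | data) = 25/99, P(r = 5 | data) = 16/99, P(r = 6 | data) = 1/11.
Averaging over the posterior, P(blue next | data) = (7/9)(49/99) + (5/9)(25/99) + (4/9)(16/99) + (1/3)(1/11) = 559/891.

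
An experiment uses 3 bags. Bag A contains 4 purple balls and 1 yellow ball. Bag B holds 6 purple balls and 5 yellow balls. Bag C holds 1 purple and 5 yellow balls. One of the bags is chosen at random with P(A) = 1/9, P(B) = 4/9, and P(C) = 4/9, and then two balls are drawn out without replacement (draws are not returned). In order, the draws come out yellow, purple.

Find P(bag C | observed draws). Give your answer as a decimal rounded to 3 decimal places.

For each hypothesis, P(data | H) works out to: P(data | bag A) = (1/5)(4/4) = 0.2; P(data | bag B) = (5/11)(6/10) = 0.27273; P(data | bag C) = (5/6)(1/5) = 0.16667.
Multiplying each by its prior: 1/9 · 0.2 = 0.022222, 4/9 · 0.27273 = 0.12121, 4/9 · 0.16667 = 0.074074; summing to 0.21751.
Therefore the posterior P(bag C | data) = (0.074074) / (0.21751) = 0.34056.

0.341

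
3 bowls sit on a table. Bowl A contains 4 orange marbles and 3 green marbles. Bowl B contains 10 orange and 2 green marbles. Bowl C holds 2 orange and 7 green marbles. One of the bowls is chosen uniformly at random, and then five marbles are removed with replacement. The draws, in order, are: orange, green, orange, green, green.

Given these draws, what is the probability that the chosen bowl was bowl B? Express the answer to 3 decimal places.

0.062

Compute the likelihood of the observed sequence for each case: P(data | bowl A) = (4/7)(3/7)(4/7)(3/7)(3/7) = 0.025704; P(data | bowl B) = (10/12)(2/12)(10/12)(2/12)(2/12) = 0.003215; P(data | bowl C) = (2/9)(7/9)(2/9)(7/9)(7/9) = 0.023235.
Multiplying each by its prior: 1/3 · 0.025704 = 0.0085679, 1/3 · 0.003215 = 0.0010717, 1/3 · 0.023235 = 0.007745; with total 0.017385.
Therefore the posterior P(bowl B | data) = (0.0010717) / (0.017385) = 0.061645.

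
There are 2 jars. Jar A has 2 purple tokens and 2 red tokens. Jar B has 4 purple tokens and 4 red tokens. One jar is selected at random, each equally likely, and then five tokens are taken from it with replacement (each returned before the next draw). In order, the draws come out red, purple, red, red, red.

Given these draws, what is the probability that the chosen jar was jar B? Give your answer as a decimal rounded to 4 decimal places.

Under each hypothesis, the probability of the observed sequence is: P(data | jar A) = (2/4)(2/4)(2/4)(2/4)(2/4) = 1/32; P(data | jar B) = (4/8)(4/8)(4/8)(4/8)(4/8) = 1/32.
Weighting by the prior gives 1/2 · 1/32 = 1/64, 1/2 · 1/32 = 1/64; with total 1/32.
Therefore the posterior P(jar B | data) = (1/64) / (1/32) = 1/2.

0.5000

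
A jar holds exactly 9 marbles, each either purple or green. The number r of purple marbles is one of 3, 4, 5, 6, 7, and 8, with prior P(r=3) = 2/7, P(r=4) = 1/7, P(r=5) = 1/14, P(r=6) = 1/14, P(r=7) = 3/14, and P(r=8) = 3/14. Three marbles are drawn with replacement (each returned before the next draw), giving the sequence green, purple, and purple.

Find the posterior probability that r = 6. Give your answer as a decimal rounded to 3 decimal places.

0.101

Under each hypothesis, the probability of the observed sequence is: P(data | r = 3) = (6/9)(3/9)(3/9) = 0.074074; P(data | r = 4) = (5/9)(4/9)(4/9) = 0.10974; P(data | r = 5) = (4/9)(5/9)(5/9) = 0.13717; P(data | r = 6) = (3/9)(6/9)(6/9) = 0.14815; P(data | r = 7) = (2/9)(7/9)(7/9) = 0.13443; P(data | r = 8) = (1/9)(8/9)(8/9) = 0.087791.
Multiplying each by its prior: 2/7 · 0.074074 = 0.021164, 1/7 · 0.10974 = 0.015677, 1/14 · 0.13717 = 0.0097982, 1/14 · 0.14815 = 0.010582, 3/14 · 0.13443 = 0.028807, 3/14 · 0.087791 = 0.018812; with total 0.10484.
Hence P(r = 6 | data) = (0.010582) / (0.10484) = 0.10093.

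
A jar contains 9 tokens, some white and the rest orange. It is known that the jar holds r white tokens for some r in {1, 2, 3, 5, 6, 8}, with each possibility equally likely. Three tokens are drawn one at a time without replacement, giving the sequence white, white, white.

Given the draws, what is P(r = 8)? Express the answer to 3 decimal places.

0.644

For each hypothesis, P(data | H) works out to: P(data | r = 1) = (1/9)(0/8) = 0; P(data | r = 2) = (2/9)(1/8)(0/7) = 0; P(data | r = 3) = (3/9)(2/8)(1/7) = 1/84; P(data | r = 5) = (5/9)(4/8)(3/7) = 5/42; P(data | r = 6) = (6/9)(5/8)(4/7) = 5/21; P(data | r = 8) = (8/9)(7/8)(6/7) = 2/3.
Weighting by the prior gives 1/6 · 0 = 0, 1/6 · 0 = 0, 1/6 · 1/84 = 1/504, 1/6 · 5/42 = 5/252, 1/6 · 5/21 = 5/126, 1/6 · 2/3 = 1/9; with total 29/168.
By Bayes' rule, P(r = 8 | data) = (1/9) / (29/168) = 56/87.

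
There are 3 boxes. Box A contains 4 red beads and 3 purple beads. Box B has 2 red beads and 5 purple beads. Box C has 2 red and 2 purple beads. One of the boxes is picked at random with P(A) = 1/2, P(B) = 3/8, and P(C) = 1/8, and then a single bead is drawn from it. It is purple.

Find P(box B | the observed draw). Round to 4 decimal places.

0.4918

Compute the likelihood of this draw for each case: P(data | box A) = (3/7) = 3/7; P(data | box B) = (5/7) = 5/7; P(data | box C) = (2/4) = 1/2.
The prior-weighted likelihoods are 1/2 · 3/7 = 3/14, 3/8 · 5/7 = 15/56, 1/8 · 1/2 = 1/16; these sum to 61/112.
Hence P(box B | data) = (15/56) / (61/112) = 30/61.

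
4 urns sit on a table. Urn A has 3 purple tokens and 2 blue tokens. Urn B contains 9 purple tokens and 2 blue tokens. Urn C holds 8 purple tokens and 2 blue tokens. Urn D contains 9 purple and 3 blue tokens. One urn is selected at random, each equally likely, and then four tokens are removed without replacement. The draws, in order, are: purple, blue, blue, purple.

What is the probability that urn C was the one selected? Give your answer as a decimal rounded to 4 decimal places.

For each hypothesis, P(data | H) works out to: P(data | urn A) = (3/5)(2/4)(1/3)(2/2) = 1/10; P(data | urn B) = (9/11)(2/10)(1/9)(8/8) = 1/55; P(data | urn C) = (8/10)(2/9)(1/8)(7/7) = 1/45; P(data | urn D) = (9/12)(3/11)(2/10)(8/9) = 2/55.
Multiplying each by its prior: 1/4 · 1/10 = 1/40, 1/4 · 1/55 = 1/220, 1/4 · 1/45 = 1/180, 1/4 · 2/55 = 1/110; with total 35/792.
So P(urn C | data) = (1/180) / (35/792) = 22/175.

0.1257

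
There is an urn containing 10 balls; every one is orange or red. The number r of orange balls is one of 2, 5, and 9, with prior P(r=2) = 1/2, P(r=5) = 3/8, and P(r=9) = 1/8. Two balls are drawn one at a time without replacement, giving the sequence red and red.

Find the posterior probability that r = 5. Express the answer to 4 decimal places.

0.2113

Compute the likelihood of the observed sequence for each case: P(data | r = 2) = (8/10)(7/9) = 28/45; P(data | r = 5) = (5/10)(4/9) = 2/9; P(data | r = 9) = (1/10)(0/9) = 0.
Weighting by the prior gives 1/2 · 28/45 = 14/45, 3/8 · 2/9 = 1/12, 1/8 · 0 = 0; these sum to 71/180.
Therefore the posterior P(r = 5 | data) = (1/12) / (71/180) = 15/71.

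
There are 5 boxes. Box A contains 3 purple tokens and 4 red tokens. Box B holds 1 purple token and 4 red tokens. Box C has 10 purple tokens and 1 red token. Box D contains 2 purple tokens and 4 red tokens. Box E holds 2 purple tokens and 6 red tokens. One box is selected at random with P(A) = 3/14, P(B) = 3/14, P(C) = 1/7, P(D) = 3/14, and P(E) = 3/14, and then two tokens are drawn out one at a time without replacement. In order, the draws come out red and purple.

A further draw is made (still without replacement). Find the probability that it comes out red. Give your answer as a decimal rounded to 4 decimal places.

For each hypothesis, P(data | H) works out to: P(data | box A) = (4/7)(3/6) = 0.28571; P(data | box B) = (4/5)(1/4) = 0.2; P(data | box C) = (1/11)(10/10) = 0.090909; P(data | box D) = (4/6)(2/5) = 0.26667; P(data | box E) = (6/8)(2/7) = 0.21429.
Multiplying each by its prior: 3/14 · 0.28571 = 0.061224, 3/14 · 0.2 = 0.042857, 1/7 · 0.090909 = 0.012987, 3/14 · 0.26667 = 0.057143, 3/14 · 0.21429 = 0.045918; these sum to 0.22013.
The posterior is then P(box A | data) = 0.27813, P(box B | data) = 0.19469, P(box C | data) = 0.058997, P(box D | data) = 0.25959, P(box E | data) = 0.2086.
The predictive probability is P(red next | data) = (3/5)(0.27813) + (1)(0.19469) + (0)(0.058997) + (3/4)(0.25959) + (5/6)(0.2086) = 0.73009.

0.7301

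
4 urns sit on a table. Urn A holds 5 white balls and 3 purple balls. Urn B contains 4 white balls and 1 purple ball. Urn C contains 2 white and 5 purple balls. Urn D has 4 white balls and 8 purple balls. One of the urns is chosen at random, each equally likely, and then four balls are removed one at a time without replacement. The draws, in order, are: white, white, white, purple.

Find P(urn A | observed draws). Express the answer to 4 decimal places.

0.3314

Compute the likelihood of the observed sequence for each case: P(data | urn A) = (5/8)(4/7)(3/6)(3/5) = 0.10714; P(data | urn B) = (4/5)(3/4)(2/3)(1/2) = 0.2; P(data | urn C) = (2/7)(1/6)(0/5) = 0; P(data | urn D) = (4/12)(3/11)(2/10)(8/9) = 0.016162.
Multiplying each by its prior: 1/4 · 0.10714 = 0.026786, 1/4 · 0.2 = 0.05, 1/4 · 0 = 0, 1/4 · 0.016162 = 0.0040404; with total 0.080826.
Hence P(urn A | data) = (0.026786) / (0.080826) = 0.3314.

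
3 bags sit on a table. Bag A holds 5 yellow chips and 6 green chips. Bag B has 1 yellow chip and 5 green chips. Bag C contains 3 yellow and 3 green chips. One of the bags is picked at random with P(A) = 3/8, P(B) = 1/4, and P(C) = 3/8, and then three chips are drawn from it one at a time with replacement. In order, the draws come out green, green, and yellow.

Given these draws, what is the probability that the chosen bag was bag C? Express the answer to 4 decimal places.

0.3705

The likelihood of the observed sequence under each hypothesis: P(data | bag A) = (6/11)(6/11)(5/11) = 0.13524; P(data | bag B) = (5/6)(5/6)(1/6) = 0.11574; P(data | bag C) = (3/6)(3/6)(3/6) = 0.125.
Multiplying each by its prior: 3/8 · 0.13524 = 0.050714, 1/4 · 0.11574 = 0.028935, 3/8 · 0.125 = 0.046875; these sum to 0.12652.
Hence P(bag C | data) = (0.046875) / (0.12652) = 0.37048.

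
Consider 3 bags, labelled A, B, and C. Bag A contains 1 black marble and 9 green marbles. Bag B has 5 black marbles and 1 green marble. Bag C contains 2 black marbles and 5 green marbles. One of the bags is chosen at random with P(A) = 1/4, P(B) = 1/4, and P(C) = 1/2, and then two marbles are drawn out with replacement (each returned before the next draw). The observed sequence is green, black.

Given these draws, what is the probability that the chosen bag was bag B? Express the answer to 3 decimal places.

For each hypothesis, P(data | H) works out to: P(data | bag A) = (9/10)(1/10) = 0.09; P(data | bag B) = (1/6)(5/6) = 0.13889; P(data | bag C) = (5/7)(2/7) = 0.20408.
Weighting by the prior gives 1/4 · 0.09 = 0.0225, 1/4 · 0.13889 = 0.034722, 1/2 · 0.20408 = 0.10204; with total 0.15926.
Therefore the posterior P(bag B | data) = (0.034722) / (0.15926) = 0.21802.

0.218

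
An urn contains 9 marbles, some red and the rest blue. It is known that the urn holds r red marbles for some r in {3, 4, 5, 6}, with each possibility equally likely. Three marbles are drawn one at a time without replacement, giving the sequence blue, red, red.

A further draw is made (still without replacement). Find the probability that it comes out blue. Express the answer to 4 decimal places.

Under each hypothesis, the probability of the observed sequence is: P(data | r = 3) = (6/9)(3/8)(2/7) = 1/14; P(data | r = 4) = (5/9)(4/8)(3/7) = 5/42; P(data | r = 5) = (4/9)(5/8)(4/7) = 10/63; P(data | r = 6) = (3/9)(6/8)(5/7) = 5/28.
The prior-weighted likelihoods are 1/4 · 1/14 = 1/56, 1/4 · 5/42 = 5/168, 1/4 · 10/63 = 5/126, 1/4 · 5/28 = 5/112; summing to 19/144.
Normalising, the posterior is P(r = 3 | data) = 18/133, P(r = 4 | data) = 30/133, P(r = 5 | data) = 40/133, P(r = 6 | data) = 45/133.
The predictive probability is P(blue next | data) = (5/6)(18/133) + (2/3)(30/133) + (1/2)(40/133) + (1/3)(45/133) = 10/19.

0.5263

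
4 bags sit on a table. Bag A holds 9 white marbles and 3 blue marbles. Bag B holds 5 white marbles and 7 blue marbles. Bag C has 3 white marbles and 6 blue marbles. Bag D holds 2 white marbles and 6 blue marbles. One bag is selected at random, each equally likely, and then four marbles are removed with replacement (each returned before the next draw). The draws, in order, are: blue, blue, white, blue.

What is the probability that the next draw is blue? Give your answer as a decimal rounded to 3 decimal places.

Under each hypothesis, the probability of the observed sequence is: P(data | bag A) = (3/12)(3/12)(9/12)(3/12) = 0.011719; P(data | bag B) = (7/12)(7/12)(5/12)(7/12) = 0.082706; P(data | bag C) = (6/9)(6/9)(3/9)(6/9) = 0.098765; P(data | bag D) = (6/8)(6/8)(2/8)(6/8) = 0.10547.
Weighting by the prior gives 1/4 · 0.011719 = 0.0029297, 1/4 · 0.082706 = 0.020677, 1/4 · 0.098765 = 0.024691, 1/4 · 0.10547 = 0.026367; with total 0.074665.
The posterior is then P(bag A | data) = 0.039238, P(bag B | data) = 0.27693, P(bag C | data) = 0.3307, P(bag D | data) = 0.35314.
So P(blue next | data) = Σ P(blue next | H) P(H | data) = (1/4)(0.039238) + (7/12)(0.27693) + (2/3)(0.3307) + (3/4)(0.35314) = 0.65667.

0.657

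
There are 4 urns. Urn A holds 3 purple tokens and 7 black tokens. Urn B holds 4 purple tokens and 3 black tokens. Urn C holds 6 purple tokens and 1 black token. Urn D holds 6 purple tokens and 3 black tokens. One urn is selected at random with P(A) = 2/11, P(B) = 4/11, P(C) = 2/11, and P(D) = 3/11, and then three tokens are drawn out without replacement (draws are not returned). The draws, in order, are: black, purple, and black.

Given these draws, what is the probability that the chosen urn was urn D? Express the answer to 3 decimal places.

Under each hypothesis, the probability of the observed sequence is: P(data | urn A) = (7/10)(3/9)(6/8) = 7/40; P(data | urn B) = (3/7)(4/6)(2/5) = 4/35; P(data | urn C) = (1/7)(6/6)(0/5) = 0; P(data | urn D) = (3/9)(6/8)(2/7) = 1/14.
Multiplying each by its prior: 2/11 · 7/40 = 7/220, 4/11 · 4/35 = 16/385, 2/11 · 0 = 0, 3/11 · 1/14 = 3/154; summing to 13/140.
Therefore the posterior P(urn D | data) = (3/154) / (13/140) = 30/143.

0.210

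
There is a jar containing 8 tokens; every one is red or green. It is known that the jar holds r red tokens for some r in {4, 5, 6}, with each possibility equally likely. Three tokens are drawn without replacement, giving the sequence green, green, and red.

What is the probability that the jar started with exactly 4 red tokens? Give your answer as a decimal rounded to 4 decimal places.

Under each hypothesis, the probability of the observed sequence is: P(data | r = 4) = (4/8)(3/7)(4/6) = 1/7; P(data | r = 5) = (3/8)(2/7)(5/6) = 5/56; P(data | r = 6) = (2/8)(1/7)(6/6) = 1/28.
Multiplying each by its prior: 1/3 · 1/7 = 1/21, 1/3 · 5/56 = 5/168, 1/3 · 1/28 = 1/84; these sum to 5/56.
By Bayes' rule, P(r = 4 | data) = (1/21) / (5/56) = 8/15.

0.5333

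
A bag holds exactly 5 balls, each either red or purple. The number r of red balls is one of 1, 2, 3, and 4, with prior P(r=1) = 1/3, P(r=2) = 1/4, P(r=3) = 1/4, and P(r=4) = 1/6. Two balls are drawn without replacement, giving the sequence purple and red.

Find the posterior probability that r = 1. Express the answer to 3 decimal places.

Under each hypothesis, the probability of the observed sequence is: P(data | r = 1) = (4/5)(1/4) = 1/5; P(data | r = 2) = (3/5)(2/4) = 3/10; P(data | r = 3) = (2/5)(3/4) = 3/10; P(data | r = 4) = (1/5)(4/4) = 1/5.
Multiplying each by its prior: 1/3 · 1/5 = 1/15, 1/4 · 3/10 = 3/40, 1/4 · 3/10 = 3/40, 1/6 · 1/5 = 1/30; summing to 1/4.
Hence P(r = 1 | data) = (1/15) / (1/4) = 4/15.

0.267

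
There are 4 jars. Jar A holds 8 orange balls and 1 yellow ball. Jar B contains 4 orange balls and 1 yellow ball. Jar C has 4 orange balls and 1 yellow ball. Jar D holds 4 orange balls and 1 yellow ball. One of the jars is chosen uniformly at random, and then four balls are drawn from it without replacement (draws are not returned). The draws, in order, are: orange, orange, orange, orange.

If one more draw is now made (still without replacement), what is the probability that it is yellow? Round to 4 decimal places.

Under each hypothesis, the probability of the observed sequence is: P(data | jar A) = (8/9)(7/8)(6/7)(5/6) = 5/9; P(data | jar B) = (4/5)(3/4)(2/3)(1/2) = 1/5; P(data | jar C) = (4/5)(3/4)(2/3)(1/2) = 1/5; P(data | jar D) = (4/5)(3/4)(2/3)(1/2) = 1/5.
The prior-weighted likelihoods are 1/4 · 5/9 = 5/36, 1/4 · 1/5 = 1/20, 1/4 · 1/5 = 1/20, 1/4 · 1/5 = 1/20; with total 13/45.
Normalising, the posterior is P(jar A | data) = 25/52, P(jar B | data) = 9/52, P(jar C | data) = 9/52, P(jar D | data) = 9/52.
Averaging over the posterior, P(yellow next | data) = (1/5)(25/52) + (1)(9/52) + (1)(9/52) + (1)(9/52) = 8/13.

0.6154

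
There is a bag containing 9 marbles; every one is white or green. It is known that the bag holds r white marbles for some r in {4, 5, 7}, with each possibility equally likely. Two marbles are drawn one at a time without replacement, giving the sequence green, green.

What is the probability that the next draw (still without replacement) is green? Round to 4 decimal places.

Compute the likelihood of the observed sequence for each case: P(data | r = 4) = (5/9)(4/8) = 5/18; P(data | r = 5) = (4/9)(3/8) = 1/6; P(data | r = 7) = (2/9)(1/8) = 1/36.
Multiplying each by its prior: 1/3 · 5/18 = 5/54, 1/3 · 1/6 = 1/18, 1/3 · 1/36 = 1/108; with total 17/108.
Dividing through by the total gives posterior P(r = 4 | data) = 10/17, P(r = 5 | data) = 6/17, P(r = 7 | data) = 1/17.
The predictive probability is P(green next | data) = (3/7)(10/17) + (2/7)(6/17) + (0)(1/17) = 6/17.

0.3529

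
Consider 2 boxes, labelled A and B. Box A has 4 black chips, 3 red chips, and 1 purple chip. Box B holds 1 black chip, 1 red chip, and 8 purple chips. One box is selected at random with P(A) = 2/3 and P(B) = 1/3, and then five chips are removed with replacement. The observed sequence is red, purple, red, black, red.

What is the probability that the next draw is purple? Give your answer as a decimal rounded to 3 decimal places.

0.133

Under each hypothesis, the probability of the observed sequence is: P(data | box A) = (3/8)(1/8)(3/8)(4/8)(3/8) = 0.0032959; P(data | box B) = (1/10)(8/10)(1/10)(1/10)(1/10) = 8e-05.
The prior-weighted likelihoods are 2/3 · 0.0032959 = 0.0021973, 1/3 · 8e-05 = 2.6667e-05; summing to 0.0022239.
The posterior is then P(box A | data) = 0.98801, P(box B | data) = 0.011991.
So P(purple next | data) = Σ P(purple next | H) P(H | data) = (1/8)(0.98801) + (4/5)(0.011991) = 0.13309.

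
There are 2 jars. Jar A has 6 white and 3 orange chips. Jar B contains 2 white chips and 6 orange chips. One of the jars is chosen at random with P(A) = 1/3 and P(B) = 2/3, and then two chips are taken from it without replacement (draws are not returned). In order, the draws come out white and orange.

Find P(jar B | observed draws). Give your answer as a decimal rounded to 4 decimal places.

Compute the likelihood of the observed sequence for each case: P(data | jar A) = (6/9)(3/8) = 1/4; P(data | jar B) = (2/8)(6/7) = 3/14.
The prior-weighted likelihoods are 1/3 · 1/4 = 1/12, 2/3 · 3/14 = 1/7; summing to 19/84.
Hence P(jar B | data) = (1/7) / (19/84) = 12/19.

0.6316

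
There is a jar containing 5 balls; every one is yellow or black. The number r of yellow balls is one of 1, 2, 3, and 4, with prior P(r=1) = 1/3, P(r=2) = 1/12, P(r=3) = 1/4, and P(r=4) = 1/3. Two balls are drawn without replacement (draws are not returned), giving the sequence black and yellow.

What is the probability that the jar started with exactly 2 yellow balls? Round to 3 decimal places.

The likelihood of the observed sequence under each hypothesis: P(data | r = 1) = (4/5)(1/4) = 1/5; P(data | r = 2) = (3/5)(2/4) = 3/10; P(data | r = 3) = (2/5)(3/4) = 3/10; P(data | r = 4) = (1/5)(4/4) = 1/5.
Multiplying each by its prior: 1/3 · 1/5 = 1/15, 1/12 · 3/10 = 1/40, 1/4 · 3/10 = 3/40, 1/3 · 1/5 = 1/15; summing to 7/30.
So P(r = 2 | data) = (1/40) / (7/30) = 3/28.

0.107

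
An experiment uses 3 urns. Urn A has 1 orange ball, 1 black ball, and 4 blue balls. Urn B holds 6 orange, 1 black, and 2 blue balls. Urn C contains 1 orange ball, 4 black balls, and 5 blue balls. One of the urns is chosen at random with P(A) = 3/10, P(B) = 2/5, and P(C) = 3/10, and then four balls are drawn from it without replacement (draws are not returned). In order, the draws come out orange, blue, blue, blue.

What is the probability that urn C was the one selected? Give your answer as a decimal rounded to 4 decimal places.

0.1515

For each hypothesis, P(data | H) works out to: P(data | urn A) = (1/6)(4/5)(3/4)(2/3) = 0.066667; P(data | urn B) = (6/9)(2/8)(1/7)(0/6) = 0; P(data | urn C) = (1/10)(5/9)(4/8)(3/7) = 0.011905.
The prior-weighted likelihoods are 3/10 · 0.066667 = 0.02, 2/5 · 0 = 0, 3/10 · 0.011905 = 0.0035714; summing to 0.023571.
By Bayes' rule, P(urn C | data) = (0.0035714) / (0.023571) = 0.15152.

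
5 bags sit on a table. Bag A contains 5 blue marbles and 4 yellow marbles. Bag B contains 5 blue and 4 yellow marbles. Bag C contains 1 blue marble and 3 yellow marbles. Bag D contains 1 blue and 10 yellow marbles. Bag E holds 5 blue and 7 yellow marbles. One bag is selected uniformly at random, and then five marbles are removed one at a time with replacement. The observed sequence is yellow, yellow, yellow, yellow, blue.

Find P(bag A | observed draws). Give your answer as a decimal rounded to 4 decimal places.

0.0931

For each hypothesis, P(data | H) works out to: P(data | bag A) = (4/9)(4/9)(4/9)(4/9)(5/9) = 0.021677; P(data | bag B) = (4/9)(4/9)(4/9)(4/9)(5/9) = 0.021677; P(data | bag C) = (3/4)(3/4)(3/4)(3/4)(1/4) = 0.079102; P(data | bag D) = (10/11)(10/11)(10/11)(10/11)(1/11) = 0.062092; P(data | bag E) = (7/12)(7/12)(7/12)(7/12)(5/12) = 0.048245.
Weighting by the prior gives 1/5 · 0.021677 = 0.0043354, 1/5 · 0.021677 = 0.0043354, 1/5 · 0.079102 = 0.01582, 1/5 · 0.062092 = 0.012418, 1/5 · 0.048245 = 0.0096491; with total 0.046559.
By Bayes' rule, P(bag A | data) = (0.0043354) / (0.046559) = 0.093117.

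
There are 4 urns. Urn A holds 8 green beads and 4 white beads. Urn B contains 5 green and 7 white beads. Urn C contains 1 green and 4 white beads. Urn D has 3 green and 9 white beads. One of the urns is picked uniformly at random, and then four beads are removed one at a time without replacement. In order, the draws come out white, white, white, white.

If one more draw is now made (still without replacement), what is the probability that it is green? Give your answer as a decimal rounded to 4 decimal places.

0.6480

The likelihood of the observed sequence under each hypothesis: P(data | urn A) = (4/12)(3/11)(2/10)(1/9) = 0.0020202; P(data | urn B) = (7/12)(6/11)(5/10)(4/9) = 0.070707; P(data | urn C) = (4/5)(3/4)(2/3)(1/2) = 0.2; P(data | urn D) = (9/12)(8/11)(7/10)(6/9) = 0.25455.
Multiplying each by its prior: 1/4 · 0.0020202 = 0.00050505, 1/4 · 0.070707 = 0.017677, 1/4 · 0.2 = 0.05, 1/4 · 0.25455 = 0.063636; with total 0.13182.
The posterior is then P(urn A | data) = 0.0038314, P(urn B | data) = 0.1341, P(urn C | data) = 0.37931, P(urn D | data) = 0.48276.
Averaging over the posterior, P(green next | data) = (1)(0.0038314) + (5/8)(0.1341) + (1)(0.37931) + (3/8)(0.48276) = 0.64799.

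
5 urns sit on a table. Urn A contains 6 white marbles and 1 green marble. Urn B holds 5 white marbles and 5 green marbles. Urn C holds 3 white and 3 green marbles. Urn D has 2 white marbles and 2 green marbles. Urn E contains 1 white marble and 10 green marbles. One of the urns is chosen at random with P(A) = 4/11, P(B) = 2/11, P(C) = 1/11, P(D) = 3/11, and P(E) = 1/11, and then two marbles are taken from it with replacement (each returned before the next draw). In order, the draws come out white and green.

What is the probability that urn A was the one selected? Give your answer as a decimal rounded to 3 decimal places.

Under each hypothesis, the probability of the observed sequence is: P(data | urn A) = (6/7)(1/7) = 0.12245; P(data | urn B) = (5/10)(5/10) = 0.25; P(data | urn C) = (3/6)(3/6) = 0.25; P(data | urn D) = (2/4)(2/4) = 0.25; P(data | urn E) = (1/11)(10/11) = 0.082645.
The prior-weighted likelihoods are 4/11 · 0.12245 = 0.044527, 2/11 · 0.25 = 0.045455, 1/11 · 0.25 = 0.022727, 3/11 · 0.25 = 0.068182, 1/11 · 0.082645 = 0.0075131; summing to 0.1884.
Hence P(urn A | data) = (0.044527) / (0.1884) = 0.23634.

0.236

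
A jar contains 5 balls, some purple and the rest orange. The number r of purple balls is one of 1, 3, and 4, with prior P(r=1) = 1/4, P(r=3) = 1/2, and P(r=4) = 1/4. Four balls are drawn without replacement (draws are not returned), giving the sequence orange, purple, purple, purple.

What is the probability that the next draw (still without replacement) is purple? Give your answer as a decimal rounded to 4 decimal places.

For each hypothesis, P(data | H) works out to: P(data | r = 1) = (4/5)(1/4)(0/3) = 0; P(data | r = 3) = (2/5)(3/4)(2/3)(1/2) = 1/10; P(data | r = 4) = (1/5)(4/4)(3/3)(2/2) = 1/5.
Multiplying each by its prior: 1/4 · 0 = 0, 1/2 · 1/10 = 1/20, 1/4 · 1/5 = 1/20; summing to 1/10.
Normalising, the posterior is P(r = 1 | data) = 0, P(r = 3 | data) = 1/2, P(r = 4 | data) = 1/2.
Averaging over the posterior, P(purple next | data) = (0)(1/2) + (1)(1/2) = 1/2.

0.5000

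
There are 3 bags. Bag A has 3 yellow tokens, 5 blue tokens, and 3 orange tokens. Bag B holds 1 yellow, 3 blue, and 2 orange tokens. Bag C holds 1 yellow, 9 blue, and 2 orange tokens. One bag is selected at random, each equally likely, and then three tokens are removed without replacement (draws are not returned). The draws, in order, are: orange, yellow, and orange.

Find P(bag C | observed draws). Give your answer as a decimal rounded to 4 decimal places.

0.0417

Under each hypothesis, the probability of the observed sequence is: P(data | bag A) = (3/11)(3/10)(2/9) = 0.018182; P(data | bag B) = (2/6)(1/5)(1/4) = 0.016667; P(data | bag C) = (2/12)(1/11)(1/10) = 0.0015152.
Multiplying each by its prior: 1/3 · 0.018182 = 0.0060606, 1/3 · 0.016667 = 0.0055556, 1/3 · 0.0015152 = 0.00050505; these sum to 0.012121.
By Bayes' rule, P(bag C | data) = (0.00050505) / (0.012121) = 0.041667.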